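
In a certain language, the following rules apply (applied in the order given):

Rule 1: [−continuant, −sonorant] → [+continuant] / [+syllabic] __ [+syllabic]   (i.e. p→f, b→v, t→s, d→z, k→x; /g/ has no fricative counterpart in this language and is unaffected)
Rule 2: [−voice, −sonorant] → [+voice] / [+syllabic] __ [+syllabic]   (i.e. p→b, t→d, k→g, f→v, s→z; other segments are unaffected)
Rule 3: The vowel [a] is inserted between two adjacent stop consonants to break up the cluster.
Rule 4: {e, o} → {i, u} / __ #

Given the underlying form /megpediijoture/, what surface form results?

megapeziijozuri

Rule 1 (intervocalic spirantization): /d/ is a stop between vowels /e/ and /i/, so it spirantizes to the fricative [z]. /t/ is a stop between vowels /o/ and /u/, so it spirantizes to the fricative [s]. /megpediijoture/ → megpeziijosure.
Rule 2 (intervocalic voicing): /s/ is a voiceless obstruent between vowels /o/ and /u/, so it voices to [z]. /megpeziijosure/ → megpeziijozure.
Rule 3 (stop-cluster a-epenthesis): /g/ and /p/ form a stop–stop cluster, so [a] is inserted between them. /megpeziijozure/ → megapeziijozure.
Rule 4 (final vowel raising): /e/ is a mid vowel in word-final position, so it raises to [i]. /megapeziijozure/ → megapeziijozuri.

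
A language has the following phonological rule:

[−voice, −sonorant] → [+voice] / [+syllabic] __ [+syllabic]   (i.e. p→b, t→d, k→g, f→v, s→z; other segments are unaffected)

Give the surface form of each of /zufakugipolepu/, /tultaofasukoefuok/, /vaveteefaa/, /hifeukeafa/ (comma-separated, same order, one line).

/zufakugipolepu/: /f/ is a voiceless obstruent between vowels /u/ and /a/, so it voices to [v]. /k/ is a voiceless obstruent between vowels /a/ and /u/, so it voices to [g]. /p/ is a voiceless obstruent between vowels /i/ and /o/, so it voices to [b]. /p/ is a voiceless obstruent between vowels /e/ and /u/, so it voices to [b]. → [zuvagugibolebu].
/tultaofasukoefuok/: /f/ is a voiceless obstruent between vowels /o/ and /a/, so it voices to [v]. /s/ is a voiceless obstruent between vowels /a/ and /u/, so it voices to [z]. /k/ is a voiceless obstruent between vowels /u/ and /o/, so it voices to [g]. /f/ is a voiceless obstruent between vowels /e/ and /u/, so it voices to [v]. → [tultaovazugoevuok].
/vaveteefaa/: /t/ is a voiceless obstruent between vowels /e/ and /e/, so it voices to [d]. /f/ is a voiceless obstruent between vowels /e/ and /a/, so it voices to [v]. → [vavedeevaa].
/hifeukeafa/: /f/ is a voiceless obstruent between vowels /i/ and /e/, so it voices to [v]. /k/ is a voiceless obstruent between vowels /u/ and /e/, so it voices to [g]. /f/ is a voiceless obstruent between vowels /a/ and /a/, so it voices to [v]. → [hiveugeava].

zuvagugibolebu, tultaovazugoevuok, vavedeevaa, hiveugeava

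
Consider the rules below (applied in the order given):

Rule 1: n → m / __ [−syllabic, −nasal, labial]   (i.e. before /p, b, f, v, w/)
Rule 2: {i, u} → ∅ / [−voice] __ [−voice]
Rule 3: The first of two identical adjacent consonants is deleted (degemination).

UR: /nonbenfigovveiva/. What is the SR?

Rule 1 (nasal place assimilation): /n/ precedes the labial consonant /b/, so it assimilates in place to [m]. /n/ precedes the labial consonant /f/, so it assimilates in place to [m]. /nonbenfigovveiva/ → nombemfigovveiva.
Rule 2 (high vowel syncope): no segment meets the environment; /nombemfigovveiva/ is unchanged.
Rule 3 (degemination): /vv/ is a geminate; the first /v/ deletes. /nombemfigovveiva/ → nombemfigoveiva.

nombemfigoveiva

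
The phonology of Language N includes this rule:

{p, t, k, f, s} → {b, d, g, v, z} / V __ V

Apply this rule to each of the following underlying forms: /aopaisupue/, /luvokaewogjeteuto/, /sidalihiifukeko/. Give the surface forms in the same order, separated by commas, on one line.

aobaizubue, luvogaewogjedeudo, sidalihiivugego

/aopaisupue/: /p/ is a voiceless obstruent between vowels /o/ and /a/, so it voices to [b]. /s/ is a voiceless obstruent between vowels /i/ and /u/, so it voices to [z]. /p/ is a voiceless obstruent between vowels /u/ and /u/, so it voices to [b]. → [aobaizubue].
/luvokaewogjeteuto/: /k/ is a voiceless obstruent between vowels /o/ and /a/, so it voices to [g]. /t/ is a voiceless obstruent between vowels /e/ and /e/, so it voices to [d]. /t/ is a voiceless obstruent between vowels /u/ and /o/, so it voices to [d]. → [luvogaewogjedeudo].
/sidalihiifukeko/: /f/ is a voiceless obstruent between vowels /i/ and /u/, so it voices to [v]. /k/ is a voiceless obstruent between vowels /u/ and /e/, so it voices to [g]. /k/ is a voiceless obstruent between vowels /e/ and /o/, so it voices to [g]. → [sidalihiivugego].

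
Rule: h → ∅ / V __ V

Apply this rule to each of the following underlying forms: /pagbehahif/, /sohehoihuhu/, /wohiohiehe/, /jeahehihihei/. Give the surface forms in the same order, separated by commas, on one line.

pagbeaif, soeoiuu, woioiee, jeaeiiei

/pagbehahif/: /h/ occurs between vowels /e/ and /a/, so it deletes. /h/ occurs between vowels /a/ and /i/, so it deletes. → [pagbeaif].
/sohehoihuhu/: /h/ occurs between vowels /o/ and /e/, so it deletes. /h/ occurs between vowels /e/ and /o/, so it deletes. /h/ occurs between vowels /i/ and /u/, so it deletes. /h/ occurs between vowels /u/ and /u/, so it deletes. → [soeoiuu].
/wohiohiehe/: /h/ occurs between vowels /o/ and /i/, so it deletes. /h/ occurs between vowels /o/ and /i/, so it deletes. /h/ occurs between vowels /e/ and /e/, so it deletes. → [woioiee].
/jeahehihihei/: /h/ occurs between vowels /a/ and /e/, so it deletes. /h/ occurs between vowels /e/ and /i/, so it deletes. /h/ occurs between vowels /i/ and /i/, so it deletes. /h/ occurs between vowels /i/ and /e/, so it deletes. → [jeaeiiei].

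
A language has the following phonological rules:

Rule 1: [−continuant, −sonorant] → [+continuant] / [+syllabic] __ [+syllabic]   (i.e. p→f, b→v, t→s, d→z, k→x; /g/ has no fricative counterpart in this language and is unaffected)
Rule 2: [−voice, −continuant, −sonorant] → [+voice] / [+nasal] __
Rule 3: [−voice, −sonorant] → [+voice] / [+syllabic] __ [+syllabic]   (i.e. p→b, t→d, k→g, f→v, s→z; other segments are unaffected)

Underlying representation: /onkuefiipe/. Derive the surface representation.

ongueviive

Rule 1 (intervocalic spirantization): /p/ is a stop between vowels /i/ and /e/, so it spirantizes to the fricative [f]. /onkuefiipe/ → onkuefiife.
Rule 2 (post-nasal voicing): /k/ is a voiceless stop immediately after the nasal /n/, so it voices to [g]. /onkuefiife/ → onguefiife.
Rule 3 (intervocalic voicing): /f/ is a voiceless obstruent between vowels /e/ and /i/, so it voices to [v]. /f/ is a voiceless obstruent between vowels /i/ and /e/, so it voices to [v]. /onguefiife/ → ongueviive.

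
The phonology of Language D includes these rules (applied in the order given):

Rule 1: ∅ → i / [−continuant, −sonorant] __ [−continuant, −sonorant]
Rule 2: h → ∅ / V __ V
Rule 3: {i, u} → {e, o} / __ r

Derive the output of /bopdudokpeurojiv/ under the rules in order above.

Rule 1 (stop-cluster i-epenthesis): /p/ and /d/ form a stop–stop cluster, so [i] is inserted between them. /k/ and /p/ form a stop–stop cluster, so [i] is inserted between them. /bopdudokpeurojiv/ → bopidudokipeurojiv.
Rule 2 (intervocalic h-deletion): no segment meets the environment; /bopidudokipeurojiv/ is unchanged.
Rule 3 (pre-rhotic lowering): /u/ is a high vowel immediately before /r/, so it lowers to [o]. /bopidudokipeurojiv/ → bopidudokipeorojiv.

bopidudokipeorojiv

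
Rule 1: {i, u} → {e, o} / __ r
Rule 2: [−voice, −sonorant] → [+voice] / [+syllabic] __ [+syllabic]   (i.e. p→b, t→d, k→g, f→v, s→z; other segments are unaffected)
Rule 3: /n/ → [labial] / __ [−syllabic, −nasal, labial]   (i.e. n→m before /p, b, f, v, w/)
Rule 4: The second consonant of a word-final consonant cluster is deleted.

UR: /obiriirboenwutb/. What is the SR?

oberierboemwut

Rule 1 (pre-rhotic lowering): /i/ is a high vowel immediately before /r/, so it lowers to [e]. /i/ is a high vowel immediately before /r/, so it lowers to [e]. /obiriirboenwutb/ → oberierboenwutb.
Rule 2 (intervocalic voicing): no segment meets the environment; /oberierboenwutb/ is unchanged.
Rule 3 (nasal place assimilation): /n/ precedes the labial consonant /w/, so it assimilates in place to [m]. /oberierboenwutb/ → oberierboemwutb.
Rule 4 (final cluster simplification): /b/ is the second consonant of a word-final cluster /tb/, so it deletes. /oberierboemwutb/ → oberierboemwut.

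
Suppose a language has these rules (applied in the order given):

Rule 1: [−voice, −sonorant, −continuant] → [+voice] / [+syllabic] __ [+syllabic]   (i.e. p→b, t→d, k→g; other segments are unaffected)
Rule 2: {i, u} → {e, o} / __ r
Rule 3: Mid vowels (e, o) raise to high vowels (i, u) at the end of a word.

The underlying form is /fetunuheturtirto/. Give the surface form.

fedunuhedortertu

Rule 1 (intervocalic voicing): /t/ is a voiceless stop between vowels /e/ and /u/, so it voices to [d]. /t/ is a voiceless stop between vowels /e/ and /u/, so it voices to [d]. /fetunuheturtirto/ → fedunuhedurtirto.
Rule 2 (pre-rhotic lowering): /u/ is a high vowel immediately before /r/, so it lowers to [o]. /i/ is a high vowel immediately before /r/, so it lowers to [e]. /fedunuhedurtirto/ → fedunuhedorterto.
Rule 3 (final vowel raising): /o/ is a mid vowel in word-final position, so it raises to [u]. /fedunuhedorterto/ → fedunuhedortertu.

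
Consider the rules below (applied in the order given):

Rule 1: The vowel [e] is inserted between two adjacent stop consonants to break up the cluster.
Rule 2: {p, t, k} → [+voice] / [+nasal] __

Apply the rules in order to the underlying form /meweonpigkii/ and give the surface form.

Rule 1 (stop-cluster e-epenthesis): /g/ and /k/ form a stop–stop cluster, so [e] is inserted between them. /meweonpigkii/ → meweonpigekii.
Rule 2 (post-nasal voicing): /p/ is a voiceless stop immediately after the nasal /n/, so it voices to [b]. /meweonpigekii/ → meweonbigekii.

meweonbigekii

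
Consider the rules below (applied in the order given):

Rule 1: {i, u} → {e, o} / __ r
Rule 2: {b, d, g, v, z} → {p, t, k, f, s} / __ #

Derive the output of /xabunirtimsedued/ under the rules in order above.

xabunertimseduet

Rule 1 (pre-rhotic lowering): /i/ is a high vowel immediately before /r/, so it lowers to [e]. /xabunirtimsedued/ → xabunertimsedued.
Rule 2 (final devoicing): /d/ is a voiced obstruent in word-final position, so it devoices to [t]. /xabunertimsedued/ → xabunertimseduet.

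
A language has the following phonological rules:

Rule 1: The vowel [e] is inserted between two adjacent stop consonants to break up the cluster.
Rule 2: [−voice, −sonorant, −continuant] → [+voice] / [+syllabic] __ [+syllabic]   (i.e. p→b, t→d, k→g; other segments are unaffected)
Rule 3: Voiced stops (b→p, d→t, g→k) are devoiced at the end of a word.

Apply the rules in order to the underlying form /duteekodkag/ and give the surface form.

dudeegodegak

Rule 1 (stop-cluster e-epenthesis): /d/ and /k/ form a stop–stop cluster, so [e] is inserted between them. /duteekodkag/ → duteekodekag.
Rule 2 (intervocalic voicing): /t/ is a voiceless stop between vowels /u/ and /e/, so it voices to [d]. /k/ is a voiceless stop between vowels /e/ and /o/, so it voices to [g]. /k/ is a voiceless stop between vowels /e/ and /a/, so it voices to [g]. /duteekodekag/ → dudeegodegag.
Rule 3 (final devoicing): /g/ is a voiced stop in word-final position, so it devoices to [k]. /dudeegodegag/ → dudeegodegak.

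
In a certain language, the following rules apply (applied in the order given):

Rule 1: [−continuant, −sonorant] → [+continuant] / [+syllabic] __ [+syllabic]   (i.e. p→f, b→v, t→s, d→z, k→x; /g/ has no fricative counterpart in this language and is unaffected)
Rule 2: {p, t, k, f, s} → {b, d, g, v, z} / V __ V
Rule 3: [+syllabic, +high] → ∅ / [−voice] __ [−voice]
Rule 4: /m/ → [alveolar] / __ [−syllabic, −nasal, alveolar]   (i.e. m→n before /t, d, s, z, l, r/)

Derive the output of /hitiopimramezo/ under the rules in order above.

Rule 1 (intervocalic spirantization): /t/ is a stop between vowels /i/ and /i/, so it spirantizes to the fricative [s]. /p/ is a stop between vowels /o/ and /i/, so it spirantizes to the fricative [f]. /hitiopimramezo/ → hisiofimramezo.
Rule 2 (intervocalic voicing): /s/ is a voiceless obstruent between vowels /i/ and /i/, so it voices to [z]. /f/ is a voiceless obstruent between vowels /o/ and /i/, so it voices to [v]. /hisiofimramezo/ → hiziovimramezo.
Rule 3 (high vowel syncope): no segment meets the environment; /hiziovimramezo/ is unchanged.
Rule 4 (nasal place assimilation): /m/ precedes the alveolar consonant /r/, so it assimilates in place to [n]. /hiziovimramezo/ → hiziovinramezo.

hiziovinramezo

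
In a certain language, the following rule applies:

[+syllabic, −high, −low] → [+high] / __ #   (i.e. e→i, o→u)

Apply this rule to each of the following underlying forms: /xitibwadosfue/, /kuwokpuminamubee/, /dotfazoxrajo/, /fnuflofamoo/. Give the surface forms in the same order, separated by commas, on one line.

xitibwadosfui, kuwokpuminamubei, dotfazoxraju, fnuflofamou

/xitibwadosfue/: /e/ is a mid vowel in word-final position, so it raises to [i]. → [xitibwadosfui].
/kuwokpuminamubee/: /e/ is a mid vowel in word-final position, so it raises to [i]. → [kuwokpuminamubei].
/dotfazoxrajo/: /o/ is a mid vowel in word-final position, so it raises to [u]. → [dotfazoxraju].
/fnuflofamoo/: /o/ is a mid vowel in word-final position, so it raises to [u]. → [fnuflofamou].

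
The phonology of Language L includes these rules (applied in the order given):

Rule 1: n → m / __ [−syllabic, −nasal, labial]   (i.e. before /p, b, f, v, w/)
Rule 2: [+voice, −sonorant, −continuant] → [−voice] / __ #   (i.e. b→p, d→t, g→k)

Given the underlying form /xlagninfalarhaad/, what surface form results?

Rule 1 (nasal place assimilation): /n/ precedes the labial consonant /f/, so it assimilates in place to [m]. /xlagninfalarhaad/ → xlagnimfalarhaad.
Rule 2 (final devoicing): /d/ is a voiced stop in word-final position, so it devoices to [t]. /xlagnimfalarhaad/ → xlagnimfalarhaat.

xlagnimfalarhaat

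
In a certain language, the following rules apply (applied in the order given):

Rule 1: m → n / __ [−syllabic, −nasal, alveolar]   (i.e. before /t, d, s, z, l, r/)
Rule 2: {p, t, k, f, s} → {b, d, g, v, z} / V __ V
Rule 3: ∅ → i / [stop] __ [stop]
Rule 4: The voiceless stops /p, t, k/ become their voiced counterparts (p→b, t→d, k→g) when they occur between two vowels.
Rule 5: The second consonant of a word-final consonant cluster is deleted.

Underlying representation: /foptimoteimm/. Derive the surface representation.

fobidimodeim

Rule 1 (nasal place assimilation): no segment meets the environment; /foptimoteimm/ is unchanged.
Rule 2 (intervocalic voicing): /t/ is a voiceless obstruent between vowels /o/ and /e/, so it voices to [d]. /foptimoteimm/ → foptimodeimm.
Rule 3 (stop-cluster i-epenthesis): /p/ and /t/ form a stop–stop cluster, so [i] is inserted between them. /foptimodeimm/ → fopitimodeimm.
Rule 4 (intervocalic voicing): /p/ is a voiceless stop between vowels /o/ and /i/, so it voices to [b]. /t/ is a voiceless stop between vowels /i/ and /i/, so it voices to [d]. /fopitimodeimm/ → fobidimodeimm.
Rule 5 (final cluster simplification): /m/ is the second consonant of a word-final cluster /mm/, so it deletes. /fobidimodeimm/ → fobidimodeim.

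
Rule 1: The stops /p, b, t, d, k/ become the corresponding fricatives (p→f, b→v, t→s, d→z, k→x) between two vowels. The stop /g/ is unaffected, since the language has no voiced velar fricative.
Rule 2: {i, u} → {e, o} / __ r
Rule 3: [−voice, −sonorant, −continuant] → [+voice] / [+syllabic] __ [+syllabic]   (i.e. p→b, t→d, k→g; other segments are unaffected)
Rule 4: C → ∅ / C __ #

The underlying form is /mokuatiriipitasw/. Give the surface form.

Rule 1 (intervocalic spirantization): /k/ is a stop between vowels /o/ and /u/, so it spirantizes to the fricative [x]. /t/ is a stop between vowels /a/ and /i/, so it spirantizes to the fricative [s]. /p/ is a stop between vowels /i/ and /i/, so it spirantizes to the fricative [f]. /t/ is a stop between vowels /i/ and /a/, so it spirantizes to the fricative [s]. /mokuatiriipitasw/ → moxuasiriifisasw.
Rule 2 (pre-rhotic lowering): /i/ is a high vowel immediately before /r/, so it lowers to [e]. /moxuasiriifisasw/ → moxuaseriifisasw.
Rule 3 (intervocalic voicing): no segment meets the environment; /moxuaseriifisasw/ is unchanged.
Rule 4 (final cluster simplification): /w/ is the second consonant of a word-final cluster /sw/, so it deletes. /moxuaseriifisasw/ → moxuaseriifisas.

moxuaseriifisas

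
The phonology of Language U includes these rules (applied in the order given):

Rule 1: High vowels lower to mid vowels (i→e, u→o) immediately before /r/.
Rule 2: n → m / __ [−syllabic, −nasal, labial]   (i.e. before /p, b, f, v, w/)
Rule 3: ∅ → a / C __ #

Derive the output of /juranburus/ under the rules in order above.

joramborusa

Rule 1 (pre-rhotic lowering): /u/ is a high vowel immediately before /r/, so it lowers to [o]. /u/ is a high vowel immediately before /r/, so it lowers to [o]. /juranburus/ → joranborus.
Rule 2 (nasal place assimilation): /n/ precedes the labial consonant /b/, so it assimilates in place to [m]. /joranborus/ → joramborus.
Rule 3 (final a-epenthesis): the form ends in the consonant /s/, so [a] is inserted word-finally. /joramborus/ → joramborusa.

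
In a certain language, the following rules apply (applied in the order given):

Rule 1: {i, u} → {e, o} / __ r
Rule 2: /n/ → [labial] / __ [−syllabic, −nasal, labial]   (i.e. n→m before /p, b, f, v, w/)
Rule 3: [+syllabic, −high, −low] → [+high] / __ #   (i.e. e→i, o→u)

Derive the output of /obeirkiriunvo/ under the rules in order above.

Rule 1 (pre-rhotic lowering): /i/ is a high vowel immediately before /r/, so it lowers to [e]. /i/ is a high vowel immediately before /r/, so it lowers to [e]. /obeirkiriunvo/ → obeerkeriunvo.
Rule 2 (nasal place assimilation): /n/ precedes the labial consonant /v/, so it assimilates in place to [m]. /obeerkeriunvo/ → obeerkeriumvo.
Rule 3 (final vowel raising): /o/ is a mid vowel in word-final position, so it raises to [u]. /obeerkeriumvo/ → obeerkeriumvu.

obeerkeriumvu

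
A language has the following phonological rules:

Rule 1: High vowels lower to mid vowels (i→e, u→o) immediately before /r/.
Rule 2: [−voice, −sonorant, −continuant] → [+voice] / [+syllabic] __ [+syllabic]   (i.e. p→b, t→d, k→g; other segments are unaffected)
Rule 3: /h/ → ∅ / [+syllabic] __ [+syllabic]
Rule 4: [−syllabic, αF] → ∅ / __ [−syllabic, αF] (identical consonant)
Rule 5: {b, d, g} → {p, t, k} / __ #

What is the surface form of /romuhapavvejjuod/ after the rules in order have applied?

romuabavejuot

Rule 1 (pre-rhotic lowering): no segment meets the environment; /romuhapavvejjuod/ is unchanged.
Rule 2 (intervocalic voicing): /p/ is a voiceless stop between vowels /a/ and /a/, so it voices to [b]. /romuhapavvejjuod/ → romuhabavvejjuod.
Rule 3 (intervocalic h-deletion): /h/ occurs between vowels /u/ and /a/, so it deletes. /romuhabavvejjuod/ → romuabavvejjuod.
Rule 4 (degemination): /vv/ is a geminate; the first /v/ deletes. /jj/ is a geminate; the first /j/ deletes. /romuabavvejjuod/ → romuabavejuod.
Rule 5 (final devoicing): /d/ is a voiced stop in word-final position, so it devoices to [t]. /romuabavejuod/ → romuabavejuot.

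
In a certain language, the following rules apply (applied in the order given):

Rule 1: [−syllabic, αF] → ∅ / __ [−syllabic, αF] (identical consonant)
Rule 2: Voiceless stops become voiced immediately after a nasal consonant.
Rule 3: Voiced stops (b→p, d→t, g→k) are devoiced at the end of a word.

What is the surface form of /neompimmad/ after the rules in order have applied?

neombimat

Rule 1 (degemination): /mm/ is a geminate; the first /m/ deletes. /neompimmad/ → neompimad.
Rule 2 (post-nasal voicing): /p/ is a voiceless stop immediately after the nasal /m/, so it voices to [b]. /neompimad/ → neombimad.
Rule 3 (final devoicing): /d/ is a voiced stop in word-final position, so it devoices to [t]. /neombimad/ → neombimat.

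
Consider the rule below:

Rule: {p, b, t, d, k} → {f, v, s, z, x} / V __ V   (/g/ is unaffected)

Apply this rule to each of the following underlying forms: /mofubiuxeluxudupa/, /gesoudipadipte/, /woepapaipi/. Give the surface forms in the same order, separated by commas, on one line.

/mofubiuxeluxudupa/: /b/ is a stop between vowels /u/ and /i/, so it spirantizes to the fricative [v]. /d/ is a stop between vowels /u/ and /u/, so it spirantizes to the fricative [z]. /p/ is a stop between vowels /u/ and /a/, so it spirantizes to the fricative [f]. → [mofuviuxeluxuzufa].
/gesoudipadipte/: /d/ is a stop between vowels /u/ and /i/, so it spirantizes to the fricative [z]. /p/ is a stop between vowels /i/ and /a/, so it spirantizes to the fricative [f]. /d/ is a stop between vowels /a/ and /i/, so it spirantizes to the fricative [z]. → [gesouzifazipte].
/woepapaipi/: /p/ is a stop between vowels /e/ and /a/, so it spirantizes to the fricative [f]. /p/ is a stop between vowels /a/ and /a/, so it spirantizes to the fricative [f]. /p/ is a stop between vowels /i/ and /i/, so it spirantizes to the fricative [f]. → [woefafaifi].

mofuviuxeluxuzufa, gesouzifazipte, woefafaifi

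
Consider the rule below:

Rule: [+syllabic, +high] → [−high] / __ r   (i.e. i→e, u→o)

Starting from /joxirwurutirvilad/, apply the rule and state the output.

Scanning /joxirwurutirvilad/: /i/ is a high vowel immediately before /r/, so it lowers to [e]; /u/ is a high vowel immediately before /r/, so it lowers to [o]; /u/ at position 9 is not in the conditioning environment; /i/ is a high vowel immediately before /r/, so it lowers to [e]; /i/ at position 14 is not in the conditioning environment.
Result: [joxerworutervilad].

joxerworutervilad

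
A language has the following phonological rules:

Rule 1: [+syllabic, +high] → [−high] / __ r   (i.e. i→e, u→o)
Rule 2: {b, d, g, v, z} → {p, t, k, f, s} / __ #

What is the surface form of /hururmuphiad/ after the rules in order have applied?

Rule 1 (pre-rhotic lowering): /u/ is a high vowel immediately before /r/, so it lowers to [o]. /u/ is a high vowel immediately before /r/, so it lowers to [o]. /hururmuphiad/ → horormuphiad.
Rule 2 (final devoicing): /d/ is a voiced obstruent in word-final position, so it devoices to [t]. /horormuphiad/ → horormuphiat.

horormuphiat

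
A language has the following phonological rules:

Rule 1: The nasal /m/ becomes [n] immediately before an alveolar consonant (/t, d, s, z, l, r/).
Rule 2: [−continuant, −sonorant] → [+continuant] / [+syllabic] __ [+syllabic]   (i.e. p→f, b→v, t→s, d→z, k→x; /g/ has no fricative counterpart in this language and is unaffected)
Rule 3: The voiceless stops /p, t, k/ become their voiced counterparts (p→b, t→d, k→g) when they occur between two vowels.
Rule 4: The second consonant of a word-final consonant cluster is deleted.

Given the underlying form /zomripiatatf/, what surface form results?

zonrifiasat

Rule 1 (nasal place assimilation): /m/ precedes the alveolar consonant /r/, so it assimilates in place to [n]. /zomripiatatf/ → zonripiatatf.
Rule 2 (intervocalic spirantization): /p/ is a stop between vowels /i/ and /i/, so it spirantizes to the fricative [f]. /t/ is a stop between vowels /a/ and /a/, so it spirantizes to the fricative [s]. /zonripiatatf/ → zonrifiasatf.
Rule 3 (intervocalic voicing): no segment meets the environment; /zonrifiasatf/ is unchanged.
Rule 4 (final cluster simplification): /f/ is the second consonant of a word-final cluster /tf/, so it deletes. /zonrifiasatf/ → zonrifiasat.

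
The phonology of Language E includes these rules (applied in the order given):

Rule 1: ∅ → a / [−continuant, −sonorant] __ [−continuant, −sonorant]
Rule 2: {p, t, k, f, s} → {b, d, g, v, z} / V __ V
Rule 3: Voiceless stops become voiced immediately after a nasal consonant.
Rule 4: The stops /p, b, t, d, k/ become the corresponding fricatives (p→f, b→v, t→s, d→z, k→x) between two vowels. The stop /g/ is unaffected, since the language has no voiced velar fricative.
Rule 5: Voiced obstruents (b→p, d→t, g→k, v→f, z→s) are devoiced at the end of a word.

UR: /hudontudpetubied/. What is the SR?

Rule 1 (stop-cluster a-epenthesis): /d/ and /p/ form a stop–stop cluster, so [a] is inserted between them. /hudontudpetubied/ → hudontudapetubied.
Rule 2 (intervocalic voicing): /p/ is a voiceless obstruent between vowels /a/ and /e/, so it voices to [b]. /t/ is a voiceless obstruent between vowels /e/ and /u/, so it voices to [d]. /hudontudapetubied/ → hudontudabedubied.
Rule 3 (post-nasal voicing): /t/ is a voiceless stop immediately after the nasal /n/, so it voices to [d]. /hudontudabedubied/ → hudondudabedubied.
Rule 4 (intervocalic spirantization): /d/ is a stop between vowels /u/ and /o/, so it spirantizes to the fricative [z]. /d/ is a stop between vowels /u/ and /a/, so it spirantizes to the fricative [z]. /b/ is a stop between vowels /a/ and /e/, so it spirantizes to the fricative [v]. /d/ is a stop between vowels /e/ and /u/, so it spirantizes to the fricative [z]. /b/ is a stop between vowels /u/ and /i/, so it spirantizes to the fricative [v]. /hudondudabedubied/ → huzonduzavezuvied.
Rule 5 (final devoicing): /d/ is a voiced obstruent in word-final position, so it devoices to [t]. /huzonduzavezuvied/ → huzonduzavezuviet.

huzonduzavezuviet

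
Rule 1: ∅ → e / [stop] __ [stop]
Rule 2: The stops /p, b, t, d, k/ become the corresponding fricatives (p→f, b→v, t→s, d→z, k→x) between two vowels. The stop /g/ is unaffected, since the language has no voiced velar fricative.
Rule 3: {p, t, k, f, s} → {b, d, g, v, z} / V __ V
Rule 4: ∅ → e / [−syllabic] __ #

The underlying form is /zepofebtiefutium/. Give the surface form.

zevovevezievuziume

Rule 1 (stop-cluster e-epenthesis): /b/ and /t/ form a stop–stop cluster, so [e] is inserted between them. /zepofebtiefutium/ → zepofebetiefutium.
Rule 2 (intervocalic spirantization): /p/ is a stop between vowels /e/ and /o/, so it spirantizes to the fricative [f]. /b/ is a stop between vowels /e/ and /e/, so it spirantizes to the fricative [v]. /t/ is a stop between vowels /e/ and /i/, so it spirantizes to the fricative [s]. /t/ is a stop between vowels /u/ and /i/, so it spirantizes to the fricative [s]. /zepofebetiefutium/ → zefofevesiefusium.
Rule 3 (intervocalic voicing): /f/ is a voiceless obstruent between vowels /e/ and /o/, so it voices to [v]. /f/ is a voiceless obstruent between vowels /o/ and /e/, so it voices to [v]. /s/ is a voiceless obstruent between vowels /e/ and /i/, so it voices to [z]. /f/ is a voiceless obstruent between vowels /e/ and /u/, so it voices to [v]. /s/ is a voiceless obstruent between vowels /u/ and /i/, so it voices to [z]. /zefofevesiefusium/ → zevovevezievuzium.
Rule 4 (final e-epenthesis): the form ends in the consonant /m/, so [e] is inserted word-finally. /zevovevezievuzium/ → zevovevezievuziume.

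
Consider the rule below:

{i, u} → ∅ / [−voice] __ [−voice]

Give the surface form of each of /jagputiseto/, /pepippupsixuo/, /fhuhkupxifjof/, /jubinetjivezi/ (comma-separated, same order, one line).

/jagputiseto/: /u/ is a high vowel flanked by voiceless consonants /p/ and /t/, so it deletes. /i/ is a high vowel flanked by voiceless consonants /t/ and /s/, so it deletes. → [jagptseto].
/pepippupsixuo/: /i/ is a high vowel flanked by voiceless consonants /p/ and /p/, so it deletes. /u/ is a high vowel flanked by voiceless consonants /p/ and /p/, so it deletes. /i/ is a high vowel flanked by voiceless consonants /s/ and /x/, so it deletes. → [peppppsxuo].
/fhuhkupxifjof/: /u/ is a high vowel flanked by voiceless consonants /h/ and /h/, so it deletes. /u/ is a high vowel flanked by voiceless consonants /k/ and /p/, so it deletes. /i/ is a high vowel flanked by voiceless consonants /x/ and /f/, so it deletes. → [fhhkpxfjof].
/jubinetjivezi/: the rule's environment is not met; surfaces unchanged as [jubinetjivezi].

jagptseto, peppppsxuo, fhhkpxfjof, jubinetjivezi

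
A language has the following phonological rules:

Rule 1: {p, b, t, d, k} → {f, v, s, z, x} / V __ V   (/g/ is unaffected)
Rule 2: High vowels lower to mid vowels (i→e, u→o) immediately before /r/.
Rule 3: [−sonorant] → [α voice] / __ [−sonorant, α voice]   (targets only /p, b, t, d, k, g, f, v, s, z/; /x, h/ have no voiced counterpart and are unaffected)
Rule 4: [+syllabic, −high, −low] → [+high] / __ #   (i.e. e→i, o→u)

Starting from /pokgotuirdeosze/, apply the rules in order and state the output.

poggosuerdeozzi

Rule 1 (intervocalic spirantization): /t/ is a stop between vowels /o/ and /u/, so it spirantizes to the fricative [s]. /pokgotuirdeosze/ → pokgosuirdeosze.
Rule 2 (pre-rhotic lowering): /i/ is a high vowel immediately before /r/, so it lowers to [e]. /pokgosuirdeosze/ → pokgosuerdeosze.
Rule 3 (regressive voicing assimilation): /k/ precedes the voiced obstruent /g/, so it voices to [g] by assimilation. /s/ precedes the voiced obstruent /z/, so it voices to [z] by assimilation. /pokgosuerdeosze/ → poggosuerdeozze.
Rule 4 (final vowel raising): /e/ is a mid vowel in word-final position, so it raises to [i]. /poggosuerdeozze/ → poggosuerdeozzi.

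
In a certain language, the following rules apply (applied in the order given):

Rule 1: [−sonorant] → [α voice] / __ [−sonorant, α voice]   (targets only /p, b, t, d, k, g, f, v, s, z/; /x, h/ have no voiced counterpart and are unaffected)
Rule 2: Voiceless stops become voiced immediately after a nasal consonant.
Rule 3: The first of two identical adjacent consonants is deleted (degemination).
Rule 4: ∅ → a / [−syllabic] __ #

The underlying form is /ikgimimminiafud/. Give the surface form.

igimiminiafuda

Rule 1 (regressive voicing assimilation): /k/ precedes the voiced obstruent /g/, so it voices to [g] by assimilation. /ikgimimminiafud/ → iggimimminiafud.
Rule 2 (post-nasal voicing): no segment meets the environment; /iggimimminiafud/ is unchanged.
Rule 3 (degemination): /gg/ is a geminate; the first /g/ deletes. /mm/ is a geminate; the first /m/ deletes. /iggimimminiafud/ → igimiminiafud.
Rule 4 (final a-epenthesis): the form ends in the consonant /d/, so [a] is inserted word-finally. /igimiminiafud/ → igimiminiafuda.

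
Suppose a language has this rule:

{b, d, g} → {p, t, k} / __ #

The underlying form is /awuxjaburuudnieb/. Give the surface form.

Scanning /awuxjaburuudnieb/: /b/ at position 7 is not in the conditioning environment; /d/ at position 12 is not in the conditioning environment; /b/ is a voiced stop in word-final position, so it devoices to [p].
Result: [awuxjaburuudniep].

awuxjaburuudniep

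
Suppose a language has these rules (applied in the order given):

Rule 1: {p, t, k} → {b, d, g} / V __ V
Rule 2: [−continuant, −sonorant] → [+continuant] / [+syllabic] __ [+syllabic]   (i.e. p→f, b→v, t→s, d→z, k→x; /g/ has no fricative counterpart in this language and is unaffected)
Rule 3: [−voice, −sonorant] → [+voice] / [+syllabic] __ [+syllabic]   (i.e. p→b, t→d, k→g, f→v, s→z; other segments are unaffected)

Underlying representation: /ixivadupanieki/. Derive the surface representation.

Rule 1 (intervocalic voicing): /p/ is a voiceless stop between vowels /u/ and /a/, so it voices to [b]. /k/ is a voiceless stop between vowels /e/ and /i/, so it voices to [g]. /ixivadupanieki/ → ixivadubaniegi.
Rule 2 (intervocalic spirantization): /d/ is a stop between vowels /a/ and /u/, so it spirantizes to the fricative [z]. /b/ is a stop between vowels /u/ and /a/, so it spirantizes to the fricative [v]. /ixivadubaniegi/ → ixivazuvaniegi.
Rule 3 (intervocalic voicing): no segment meets the environment; /ixivazuvaniegi/ is unchanged.

ixivazuvaniegi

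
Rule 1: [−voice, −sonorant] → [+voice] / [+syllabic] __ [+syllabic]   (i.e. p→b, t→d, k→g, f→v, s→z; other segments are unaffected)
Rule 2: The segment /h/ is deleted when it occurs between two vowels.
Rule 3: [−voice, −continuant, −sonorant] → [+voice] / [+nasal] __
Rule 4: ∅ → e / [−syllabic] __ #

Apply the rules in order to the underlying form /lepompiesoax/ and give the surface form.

lebombiezoaxe

Rule 1 (intervocalic voicing): /p/ is a voiceless obstruent between vowels /e/ and /o/, so it voices to [b]. /s/ is a voiceless obstruent between vowels /e/ and /o/, so it voices to [z]. /lepompiesoax/ → lebompiezoax.
Rule 2 (intervocalic h-deletion): no segment meets the environment; /lebompiezoax/ is unchanged.
Rule 3 (post-nasal voicing): /p/ is a voiceless stop immediately after the nasal /m/, so it voices to [b]. /lebompiezoax/ → lebombiezoax.
Rule 4 (final e-epenthesis): the form ends in the consonant /x/, so [e] is inserted word-finally. /lebombiezoax/ → lebombiezoaxe.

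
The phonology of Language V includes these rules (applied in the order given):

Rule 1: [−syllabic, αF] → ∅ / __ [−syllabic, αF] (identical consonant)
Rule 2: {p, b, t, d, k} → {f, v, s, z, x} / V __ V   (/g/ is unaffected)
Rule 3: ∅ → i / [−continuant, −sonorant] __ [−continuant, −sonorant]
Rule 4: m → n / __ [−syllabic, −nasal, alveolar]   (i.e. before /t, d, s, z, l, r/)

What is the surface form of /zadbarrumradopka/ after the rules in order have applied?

Rule 1 (degemination): /rr/ is a geminate; the first /r/ deletes. /zadbarrumradopka/ → zadbarumradopka.
Rule 2 (intervocalic spirantization): /d/ is a stop between vowels /a/ and /o/, so it spirantizes to the fricative [z]. /zadbarumradopka/ → zadbarumrazopka.
Rule 3 (stop-cluster i-epenthesis): /d/ and /b/ form a stop–stop cluster, so [i] is inserted between them. /p/ and /k/ form a stop–stop cluster, so [i] is inserted between them. /zadbarumrazopka/ → zadibarumrazopika.
Rule 4 (nasal place assimilation): /m/ precedes the alveolar consonant /r/, so it assimilates in place to [n]. /zadibarumrazopika/ → zadibarunrazopika.

zadibarunrazopika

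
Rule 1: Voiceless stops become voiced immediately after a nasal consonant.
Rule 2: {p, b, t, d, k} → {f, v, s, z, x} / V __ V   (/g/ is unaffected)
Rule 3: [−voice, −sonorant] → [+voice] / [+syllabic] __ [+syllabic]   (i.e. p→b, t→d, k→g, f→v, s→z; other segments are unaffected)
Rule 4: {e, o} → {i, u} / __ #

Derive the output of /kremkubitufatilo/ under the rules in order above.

kremguvizuvazilu

Rule 1 (post-nasal voicing): /k/ is a voiceless stop immediately after the nasal /m/, so it voices to [g]. /kremkubitufatilo/ → kremgubitufatilo.
Rule 2 (intervocalic spirantization): /b/ is a stop between vowels /u/ and /i/, so it spirantizes to the fricative [v]. /t/ is a stop between vowels /i/ and /u/, so it spirantizes to the fricative [s]. /t/ is a stop between vowels /a/ and /i/, so it spirantizes to the fricative [s]. /kremgubitufatilo/ → kremguvisufasilo.
Rule 3 (intervocalic voicing): /s/ is a voiceless obstruent between vowels /i/ and /u/, so it voices to [z]. /f/ is a voiceless obstruent between vowels /u/ and /a/, so it voices to [v]. /s/ is a voiceless obstruent between vowels /a/ and /i/, so it voices to [z]. /kremguvisufasilo/ → kremguvizuvazilo.
Rule 4 (final vowel raising): /o/ is a mid vowel in word-final position, so it raises to [u]. /kremguvizuvazilo/ → kremguvizuvazilu.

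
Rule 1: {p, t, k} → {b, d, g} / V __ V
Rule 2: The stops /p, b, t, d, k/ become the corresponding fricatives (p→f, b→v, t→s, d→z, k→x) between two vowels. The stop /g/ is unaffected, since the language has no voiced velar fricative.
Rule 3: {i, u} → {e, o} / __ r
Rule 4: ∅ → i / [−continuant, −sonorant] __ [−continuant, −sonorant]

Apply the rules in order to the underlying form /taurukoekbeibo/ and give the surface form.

Rule 1 (intervocalic voicing): /k/ is a voiceless stop between vowels /u/ and /o/, so it voices to [g]. /taurukoekbeibo/ → taurugoekbeibo.
Rule 2 (intervocalic spirantization): /b/ is a stop between vowels /i/ and /o/, so it spirantizes to the fricative [v]. /taurugoekbeibo/ → taurugoekbeivo.
Rule 3 (pre-rhotic lowering): /u/ is a high vowel immediately before /r/, so it lowers to [o]. /taurugoekbeivo/ → taorugoekbeivo.
Rule 4 (stop-cluster i-epenthesis): /k/ and /b/ form a stop–stop cluster, so [i] is inserted between them. /taorugoekbeivo/ → taorugoekibeivo.

taorugoekibeivo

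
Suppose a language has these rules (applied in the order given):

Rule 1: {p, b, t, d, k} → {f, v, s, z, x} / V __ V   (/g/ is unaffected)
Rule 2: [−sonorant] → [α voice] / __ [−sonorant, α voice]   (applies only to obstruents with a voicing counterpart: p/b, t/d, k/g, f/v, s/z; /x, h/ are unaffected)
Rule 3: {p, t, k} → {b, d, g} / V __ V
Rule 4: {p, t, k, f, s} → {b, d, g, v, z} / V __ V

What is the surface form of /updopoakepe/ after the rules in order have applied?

Rule 1 (intervocalic spirantization): /p/ is a stop between vowels /o/ and /o/, so it spirantizes to the fricative [f]. /k/ is a stop between vowels /a/ and /e/, so it spirantizes to the fricative [x]. /p/ is a stop between vowels /e/ and /e/, so it spirantizes to the fricative [f]. /updopoakepe/ → updofoaxefe.
Rule 2 (regressive voicing assimilation): /p/ precedes the voiced obstruent /d/, so it voices to [b] by assimilation. /updofoaxefe/ → ubdofoaxefe.
Rule 3 (intervocalic voicing): no segment meets the environment; /ubdofoaxefe/ is unchanged.
Rule 4 (intervocalic voicing): /f/ is a voiceless obstruent between vowels /o/ and /o/, so it voices to [v]. /f/ is a voiceless obstruent between vowels /e/ and /e/, so it voices to [v]. /ubdofoaxefe/ → ubdovoaxeve.

ubdovoaxeve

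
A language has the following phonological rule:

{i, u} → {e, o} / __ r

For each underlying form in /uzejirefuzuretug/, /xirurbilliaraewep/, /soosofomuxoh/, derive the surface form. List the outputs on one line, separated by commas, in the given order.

/uzejirefuzuretug/: /i/ is a high vowel immediately before /r/, so it lowers to [e]. /u/ is a high vowel immediately before /r/, so it lowers to [o]. → [uzejerefuzoretug].
/xirurbilliaraewep/: /i/ is a high vowel immediately before /r/, so it lowers to [e]. /u/ is a high vowel immediately before /r/, so it lowers to [o]. → [xerorbilliaraewep].
/soosofomuxoh/: the rule's environment is not met; surfaces unchanged as [soosofomuxoh].

uzejerefuzoretug, xerorbilliaraewep, soosofomuxoh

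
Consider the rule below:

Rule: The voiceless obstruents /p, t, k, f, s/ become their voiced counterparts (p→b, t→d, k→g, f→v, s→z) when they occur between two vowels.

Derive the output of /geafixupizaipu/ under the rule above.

geavixubizaibu

/f/ is a voiceless obstruent between vowels /a/ and /i/, so it voices to [v].
/p/ is a voiceless obstruent between vowels /u/ and /i/, so it voices to [b].
/p/ is a voiceless obstruent between vowels /i/ and /u/, so it voices to [b].
Surface form: [geavixubizaibu].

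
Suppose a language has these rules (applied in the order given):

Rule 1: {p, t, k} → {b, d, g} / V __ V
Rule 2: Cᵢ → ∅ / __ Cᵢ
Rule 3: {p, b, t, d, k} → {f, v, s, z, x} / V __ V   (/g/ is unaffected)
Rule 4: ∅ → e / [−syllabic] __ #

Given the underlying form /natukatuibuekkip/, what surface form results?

Rule 1 (intervocalic voicing): /t/ is a voiceless stop between vowels /a/ and /u/, so it voices to [d]. /k/ is a voiceless stop between vowels /u/ and /a/, so it voices to [g]. /t/ is a voiceless stop between vowels /a/ and /u/, so it voices to [d]. /natukatuibuekkip/ → nadugaduibuekkip.
Rule 2 (degemination): /kk/ is a geminate; the first /k/ deletes. /nadugaduibuekkip/ → nadugaduibuekip.
Rule 3 (intervocalic spirantization): /d/ is a stop between vowels /a/ and /u/, so it spirantizes to the fricative [z]. /d/ is a stop between vowels /a/ and /u/, so it spirantizes to the fricative [z]. /b/ is a stop between vowels /i/ and /u/, so it spirantizes to the fricative [v]. /k/ is a stop between vowels /e/ and /i/, so it spirantizes to the fricative [x]. /nadugaduibuekip/ → nazugazuivuexip.
Rule 4 (final e-epenthesis): the form ends in the consonant /p/, so [e] is inserted word-finally. /nazugazuivuexip/ → nazugazuivuexipe.

nazugazuivuexipe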